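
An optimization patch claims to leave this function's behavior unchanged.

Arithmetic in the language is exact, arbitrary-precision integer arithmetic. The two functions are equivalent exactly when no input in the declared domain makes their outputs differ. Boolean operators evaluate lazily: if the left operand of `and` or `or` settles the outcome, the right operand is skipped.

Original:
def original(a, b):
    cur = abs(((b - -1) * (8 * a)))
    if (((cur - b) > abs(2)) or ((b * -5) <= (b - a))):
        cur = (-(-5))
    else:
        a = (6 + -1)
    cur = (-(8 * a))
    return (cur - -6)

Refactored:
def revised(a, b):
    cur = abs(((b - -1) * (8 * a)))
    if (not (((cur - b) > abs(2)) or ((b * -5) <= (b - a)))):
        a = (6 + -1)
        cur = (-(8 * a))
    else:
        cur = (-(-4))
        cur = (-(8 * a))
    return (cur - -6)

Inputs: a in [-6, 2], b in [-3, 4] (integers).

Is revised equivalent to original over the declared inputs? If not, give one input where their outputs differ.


Equivalent. The edit looks behavioral (`-5` became `-4`), but over these ranges it never changes the outcome.
An exhaustive pass over the 72 declared inputs shows identical outputs.
Spot check at a=2, b=3 — original: cur = 64; (((cur - b) > abs(2)) or ((b * -5) <= (b - a))) -> true; cur = 5; cur = -16; return -10. revised: cur = 64; (not (((cur - b) > abs(2)) or ((b * -5) <= (b - a)))) -> false; cur = 4; cur = -16; return -10. Both give -10.
verdict: equivalent


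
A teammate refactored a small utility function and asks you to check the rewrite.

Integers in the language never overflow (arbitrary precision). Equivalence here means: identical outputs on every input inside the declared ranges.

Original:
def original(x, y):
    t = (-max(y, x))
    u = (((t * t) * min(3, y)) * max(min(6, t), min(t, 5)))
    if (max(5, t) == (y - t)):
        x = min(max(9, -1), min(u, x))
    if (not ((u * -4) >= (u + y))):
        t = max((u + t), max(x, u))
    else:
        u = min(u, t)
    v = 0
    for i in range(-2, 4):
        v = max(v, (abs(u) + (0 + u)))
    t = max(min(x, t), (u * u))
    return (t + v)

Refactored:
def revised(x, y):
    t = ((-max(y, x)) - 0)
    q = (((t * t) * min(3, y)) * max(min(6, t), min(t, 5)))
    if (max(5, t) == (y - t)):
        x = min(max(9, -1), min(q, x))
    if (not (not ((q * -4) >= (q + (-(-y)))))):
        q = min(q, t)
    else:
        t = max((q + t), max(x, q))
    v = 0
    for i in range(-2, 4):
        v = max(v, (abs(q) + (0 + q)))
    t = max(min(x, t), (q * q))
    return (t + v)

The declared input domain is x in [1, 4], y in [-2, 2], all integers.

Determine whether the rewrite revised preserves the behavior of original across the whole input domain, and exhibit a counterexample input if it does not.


This is a faithful refactor — arithmetic usage differs; and constant usage differs; and local variable names differ; and boolean connective usage differs, but the computed results match everywhere.
Spot check at x=2, y=-2 — original: t = -2; u = 16; (max(5, t) == (y - t)) -> false; (not ((u * -4) >= (u + y))) -> true; t = 16; v = 0; [i=-2]; v = 32; [i=-1]; v = 32; [i=0]; v = 32; [i=1]; v = 32; [i=2]; v = 32; [i=3]; v = 32; t = 256; return 288. revised: t = -2; q = 16; (max(5, t) == (y - t)) -> false; (not (not ((q * -4) >= (q + (-(-y)))))) -> false; t = 16; v = 0; [i=-2]; v = 32; [i=-1]; v = 32; [i=0]; v = 32; [i=1]; v = 32; [i=2]; v = 32; [i=3]; v = 32; t = 256; return 288. Both give 288.
Every one of the 20 inputs gives matching results.
verdict: equivalent


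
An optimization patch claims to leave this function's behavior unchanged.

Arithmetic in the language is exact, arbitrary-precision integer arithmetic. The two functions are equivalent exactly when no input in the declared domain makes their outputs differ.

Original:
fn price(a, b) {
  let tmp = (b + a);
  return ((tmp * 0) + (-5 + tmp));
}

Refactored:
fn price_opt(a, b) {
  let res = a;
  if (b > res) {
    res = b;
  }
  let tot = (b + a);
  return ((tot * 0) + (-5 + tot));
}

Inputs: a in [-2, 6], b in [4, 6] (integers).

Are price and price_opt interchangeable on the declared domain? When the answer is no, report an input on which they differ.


Equivalent. There is a behavioral-looking edit here, yet the outcome never shifts on this domain.
Every one of the 27 inputs gives matching results.
As a probe, take a=-1, b=6: price runs tmp becomes 5; next final value 0; price_opt runs res becomes -1; next (b > res) evaluates to true; next res becomes 6; next tot becomes 5; next final value 0; both end at 0.
verdict: equivalent


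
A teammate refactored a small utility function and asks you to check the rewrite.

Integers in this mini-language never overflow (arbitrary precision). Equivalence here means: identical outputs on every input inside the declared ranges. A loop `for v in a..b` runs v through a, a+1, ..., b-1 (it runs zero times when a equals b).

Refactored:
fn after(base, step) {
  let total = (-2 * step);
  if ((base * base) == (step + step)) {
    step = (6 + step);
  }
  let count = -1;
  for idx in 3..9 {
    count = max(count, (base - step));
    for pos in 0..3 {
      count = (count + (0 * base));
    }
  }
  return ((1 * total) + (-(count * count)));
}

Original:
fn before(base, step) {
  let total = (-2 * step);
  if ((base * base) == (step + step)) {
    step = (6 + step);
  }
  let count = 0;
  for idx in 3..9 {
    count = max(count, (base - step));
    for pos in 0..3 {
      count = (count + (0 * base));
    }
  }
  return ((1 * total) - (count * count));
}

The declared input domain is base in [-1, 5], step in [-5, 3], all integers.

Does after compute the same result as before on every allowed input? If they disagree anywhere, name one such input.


Try base=-1, step=0.
before: total becomes 0; next ((base * base) == (step + step)) evaluates to false; next count becomes 0; next at idx=3:; next count becomes 0; next at pos=0:; next count becomes 0; next at pos=1:; next count becomes 0; next at pos=2:; next count becomes 0; next at idx=4:; next count becomes 0; next at pos=0:; next count becomes 0; next at pos=1:; next count becomes 0; next at pos=2:; next count becomes 0; next at idx=5:; next count becomes 0; next at pos=0:; next count becomes 0; next at pos=1:; next count becomes 0; next at pos=2:; next count becomes 0; next at idx=6:; next count becomes 0; next at pos=0:; next count becomes 0; next at pos=1:; next count becomes 0; next at pos=2:; next count becomes 0; next at idx=7:; next count becomes 0; next at pos=0:; next count becomes 0; next at pos=1:; next count becomes 0; next at pos=2:; next count becomes 0; next at idx=8:; next count becomes 0; next at pos=0:; next count becomes 0; next at pos=1:; next count becomes 0; next at pos=2:; next count becomes 0; next final value 0
after: total becomes 0; next ((base * base) == (step + step)) evaluates to false; next count becomes -1; next at idx=3:; next count becomes -1; next at pos=0:; next count becomes -1; next at pos=1:; next count becomes -1; next at pos=2:; next count becomes -1; next at idx=4:; next count becomes -1; next at pos=0:; next count becomes -1; next at pos=1:; next count becomes -1; next at pos=2:; next count becomes -1; next at idx=5:; next count becomes -1; next at pos=0:; next count becomes -1; next at pos=1:; next count becomes -1; next at pos=2:; next count becomes -1; next at idx=6:; next count becomes -1; next at pos=0:; next count becomes -1; next at pos=1:; next count becomes -1; next at pos=2:; next count becomes -1; next at idx=7:; next count becomes -1; next at pos=0:; next count becomes -1; next at pos=1:; next count becomes -1; next at pos=2:; next count becomes -1; next at idx=8:; next count becomes -1; next at pos=0:; next count becomes -1; next at pos=1:; next count becomes -1; next at pos=2:; next count becomes -1; next final value -1
0 and -1 differ, so these are not the same function on this domain.
verdict: not equivalent; witness: base=-1, step=0


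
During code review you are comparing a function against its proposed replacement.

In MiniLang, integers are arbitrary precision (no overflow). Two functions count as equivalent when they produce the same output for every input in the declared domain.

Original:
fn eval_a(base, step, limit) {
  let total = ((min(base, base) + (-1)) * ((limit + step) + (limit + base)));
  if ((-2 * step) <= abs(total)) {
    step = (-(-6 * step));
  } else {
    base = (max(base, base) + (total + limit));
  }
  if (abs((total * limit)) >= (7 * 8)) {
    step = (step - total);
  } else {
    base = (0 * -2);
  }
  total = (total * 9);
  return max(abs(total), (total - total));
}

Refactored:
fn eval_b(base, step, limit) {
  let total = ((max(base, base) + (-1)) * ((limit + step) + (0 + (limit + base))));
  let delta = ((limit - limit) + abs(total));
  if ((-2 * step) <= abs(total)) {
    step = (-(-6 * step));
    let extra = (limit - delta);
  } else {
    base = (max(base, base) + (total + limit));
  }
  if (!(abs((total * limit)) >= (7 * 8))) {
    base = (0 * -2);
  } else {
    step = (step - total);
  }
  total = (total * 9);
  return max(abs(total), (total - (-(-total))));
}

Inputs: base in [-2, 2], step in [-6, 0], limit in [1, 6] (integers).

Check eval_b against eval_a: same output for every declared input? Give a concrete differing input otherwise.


Equivalent. The edit looks behavioral (`min(base, base)` became `max(base, base)`), but over these ranges it never changes the outcome.
Across all 210 domain points the two functions coincide.
As a probe, take base=1, step=-4, limit=6: eval_a runs total=0, then ((-2 * step) <= abs(total)) is false, then base=7, then (abs((total * limit)) >= (7 * 8)) is false, then base=0, then total=0, then returns 0; eval_b runs total=0, then delta=0, then ((-2 * step) <= abs(total)) is false, then base=7, then (!(abs((total * limit)) >= (7 * 8))) is true, then base=0, then total=0, then returns 0; both end at 0.
verdict: equivalent


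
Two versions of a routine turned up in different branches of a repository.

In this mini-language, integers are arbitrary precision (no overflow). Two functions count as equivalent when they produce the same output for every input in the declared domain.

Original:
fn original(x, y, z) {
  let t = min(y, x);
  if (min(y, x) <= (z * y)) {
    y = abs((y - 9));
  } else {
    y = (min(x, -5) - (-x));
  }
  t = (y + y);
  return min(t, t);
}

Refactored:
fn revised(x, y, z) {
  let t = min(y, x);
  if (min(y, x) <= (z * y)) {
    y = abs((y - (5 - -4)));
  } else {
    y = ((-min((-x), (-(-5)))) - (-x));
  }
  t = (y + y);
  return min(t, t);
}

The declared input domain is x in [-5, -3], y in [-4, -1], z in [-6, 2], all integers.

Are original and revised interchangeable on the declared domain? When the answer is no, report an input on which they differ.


The rewrite breaks on x=-4, y=-4, z=2, where the results are -18 and -16.
original: t becomes -4; next (min(y, x) <= (z * y)) evaluates to false; next y becomes -9; next t becomes -18; next final value -18
revised: t becomes -4; next (min(y, x) <= (z * y)) evaluates to false; next y becomes -8; next t becomes -16; next final value -16
verdict: not equivalent; witness: x=-4, y=-4, z=2


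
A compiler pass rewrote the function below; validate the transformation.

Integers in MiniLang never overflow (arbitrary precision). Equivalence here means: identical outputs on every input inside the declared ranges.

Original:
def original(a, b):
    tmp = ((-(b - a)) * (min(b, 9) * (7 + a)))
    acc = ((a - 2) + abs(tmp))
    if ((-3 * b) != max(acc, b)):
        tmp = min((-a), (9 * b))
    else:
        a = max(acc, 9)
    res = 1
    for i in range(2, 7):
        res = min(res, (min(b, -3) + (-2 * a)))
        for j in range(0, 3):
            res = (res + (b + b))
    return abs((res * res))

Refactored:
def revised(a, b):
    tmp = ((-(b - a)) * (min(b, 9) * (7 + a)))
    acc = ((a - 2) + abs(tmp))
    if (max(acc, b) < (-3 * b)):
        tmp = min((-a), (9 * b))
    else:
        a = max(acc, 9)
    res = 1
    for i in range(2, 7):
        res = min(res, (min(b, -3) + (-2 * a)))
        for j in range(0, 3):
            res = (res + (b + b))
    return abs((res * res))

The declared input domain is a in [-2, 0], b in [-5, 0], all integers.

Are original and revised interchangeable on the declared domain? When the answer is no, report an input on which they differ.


Not equivalent: a=-2, b=-5 separates them (22801 vs 88209).
original: tmp=-75, then acc=71, then ((-3 * b) != max(acc, b)) is true, then tmp=-45, then res=1, then (i=2), then res=-1, then (j=0), then res=-11, then (j=1), then res=-21, then (j=2), then res=-31, then (i=3), then res=-31, then (j=0), then res=-41, then (j=1), then res=-51, then (j=2), then res=-61, then (i=4), then res=-61, then (j=0), then res=-71, then (j=1), then res=-81, then (j=2), then res=-91, then (i=5), then res=-91, then (j=0), then res=-101, then (j=1), then res=-111, then (j=2), then res=-121, then (i=6), then res=-121, then (j=0), then res=-131, then (j=1), then res=-141, then (j=2), then res=-151, then returns 22801
revised: tmp=-75, then acc=71, then (max(acc, b) < (-3 * b)) is false, then a=71, then res=1, then (i=2), then res=-147, then (j=0), then res=-157, then (j=1), then res=-167, then (j=2), then res=-177, then (i=3), then res=-177, then (j=0), then res=-187, then (j=1), then res=-197, then (j=2), then res=-207, then (i=4), then res=-207, then (j=0), then res=-217, then (j=1), then res=-227, then (j=2), then res=-237, then (i=5), then res=-237, then (j=0), then res=-247, then (j=1), then res=-257, then (j=2), then res=-267, then (i=6), then res=-267, then (j=0), then res=-277, then (j=1), then res=-287, then (j=2), then res=-297, then returns 88209
verdict: not equivalent; witness: a=-2, b=-5


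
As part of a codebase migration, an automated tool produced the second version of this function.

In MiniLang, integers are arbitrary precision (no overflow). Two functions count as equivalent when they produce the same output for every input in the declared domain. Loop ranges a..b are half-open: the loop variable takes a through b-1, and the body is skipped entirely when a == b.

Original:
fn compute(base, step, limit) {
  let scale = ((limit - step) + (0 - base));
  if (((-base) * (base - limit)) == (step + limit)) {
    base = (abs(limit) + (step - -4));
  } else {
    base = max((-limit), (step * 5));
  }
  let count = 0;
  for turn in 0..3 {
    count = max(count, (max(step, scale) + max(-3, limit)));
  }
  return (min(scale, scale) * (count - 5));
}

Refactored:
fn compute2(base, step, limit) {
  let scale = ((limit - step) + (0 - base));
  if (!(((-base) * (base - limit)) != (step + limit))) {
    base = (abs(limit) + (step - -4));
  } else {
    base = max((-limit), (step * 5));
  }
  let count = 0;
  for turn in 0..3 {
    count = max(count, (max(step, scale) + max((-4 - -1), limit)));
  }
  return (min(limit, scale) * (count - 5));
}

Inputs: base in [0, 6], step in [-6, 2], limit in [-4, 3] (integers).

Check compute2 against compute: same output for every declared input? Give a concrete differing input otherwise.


The rewrite breaks on base=0, step=-6, limit=-4, where the results are -10 and 20.
compute: scale becomes 2; next (((-base) * (base - limit)) == (step + limit)) evaluates to false; next base becomes 4; next count becomes 0; next at turn=0:; next count becomes 0; next at turn=1:; next count becomes 0; next at turn=2:; next count becomes 0; next final value -10
compute2: scale becomes 2; next (!(((-base) * (base - limit)) != (step + limit))) evaluates to false; next base becomes 4; next count becomes 0; next at turn=0:; next count becomes 0; next at turn=1:; next count becomes 0; next at turn=2:; next count becomes 0; next final value 20
verdict: not equivalent; witness: base=0, step=-6, limit=-4


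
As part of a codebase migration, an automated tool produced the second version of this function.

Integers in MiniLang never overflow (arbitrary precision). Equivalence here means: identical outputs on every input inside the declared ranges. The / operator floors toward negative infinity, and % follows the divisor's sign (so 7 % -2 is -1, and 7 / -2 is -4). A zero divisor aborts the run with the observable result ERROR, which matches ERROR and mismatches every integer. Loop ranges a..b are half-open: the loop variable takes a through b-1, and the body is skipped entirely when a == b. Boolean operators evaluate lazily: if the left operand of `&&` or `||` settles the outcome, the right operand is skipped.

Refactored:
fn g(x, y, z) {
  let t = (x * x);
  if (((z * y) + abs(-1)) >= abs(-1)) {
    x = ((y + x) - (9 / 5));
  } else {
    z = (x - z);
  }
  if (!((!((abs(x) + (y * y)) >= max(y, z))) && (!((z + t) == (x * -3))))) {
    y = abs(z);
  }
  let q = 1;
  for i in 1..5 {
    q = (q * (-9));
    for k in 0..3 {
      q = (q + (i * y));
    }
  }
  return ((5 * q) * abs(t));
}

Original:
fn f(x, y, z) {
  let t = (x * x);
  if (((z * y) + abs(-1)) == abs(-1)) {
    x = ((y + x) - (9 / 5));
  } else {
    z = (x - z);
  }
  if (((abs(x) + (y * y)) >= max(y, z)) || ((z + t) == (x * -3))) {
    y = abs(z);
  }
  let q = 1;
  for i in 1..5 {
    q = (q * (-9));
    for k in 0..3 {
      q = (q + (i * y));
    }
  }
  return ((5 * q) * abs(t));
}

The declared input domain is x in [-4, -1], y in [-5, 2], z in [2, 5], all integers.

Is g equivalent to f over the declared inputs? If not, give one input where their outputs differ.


At x=-4, y=1, z=2: f gives -324720, g gives 241680.
verdict: not equivalent; witness: x=-4, y=1, z=2


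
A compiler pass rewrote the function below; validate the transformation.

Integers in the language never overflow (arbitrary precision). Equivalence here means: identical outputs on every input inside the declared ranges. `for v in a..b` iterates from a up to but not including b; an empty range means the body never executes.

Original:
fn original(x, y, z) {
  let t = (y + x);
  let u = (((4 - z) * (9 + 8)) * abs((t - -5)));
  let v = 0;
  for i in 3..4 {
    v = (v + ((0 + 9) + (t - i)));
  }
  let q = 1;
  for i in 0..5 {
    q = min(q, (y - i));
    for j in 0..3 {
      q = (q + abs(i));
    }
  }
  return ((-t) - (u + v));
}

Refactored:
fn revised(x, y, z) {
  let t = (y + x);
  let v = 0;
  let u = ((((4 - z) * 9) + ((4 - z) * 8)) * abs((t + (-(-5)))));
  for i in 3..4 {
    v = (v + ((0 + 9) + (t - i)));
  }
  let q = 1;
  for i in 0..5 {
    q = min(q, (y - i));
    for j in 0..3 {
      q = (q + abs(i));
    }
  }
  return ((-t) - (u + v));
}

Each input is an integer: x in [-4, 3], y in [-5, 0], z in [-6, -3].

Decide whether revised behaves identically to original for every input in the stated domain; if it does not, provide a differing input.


Equivalent — the differences include constant usage differs, plus arithmetic usage differs, yet no declared input distinguishes the two.
Tracing x=-4, y=-1, z=-5: original: t becomes -5; next u becomes 0; next v becomes 0; next at i=3:; next v becomes 1; next q becomes 1; next at i=0:; next q becomes -1; next at j=0:; next q becomes -1; next at j=1:; next q becomes -1; next at j=2:; next q becomes -1; next at i=1:; next q becomes -2; next at j=0:; next q becomes -1; next at j=1:; next q becomes 0; next at j=2:; next q becomes 1; next at i=2:; next q becomes -3; next at j=0:; next q becomes -1; next at j=1:; next q becomes 1; next at j=2:; next q becomes 3; next at i=3:; next q becomes -4; next at j=0:; next q becomes -1; next at j=1:; next q becomes 2; next at j=2:; next q becomes 5; next at i=4:; next q becomes -5; next at j=0:; next q becomes -1; next at j=1:; next q becomes 3; next at j=2:; next q becomes 7; next final value 4 | revised: t becomes -5; next v becomes 0; next u becomes 0; next at i=3:; next v becomes 1; next q becomes 1; next at i=0:; next q becomes -1; next at j=0:; next q becomes -1; next at j=1:; next q becomes -1; next at j=2:; next q becomes -1; next at i=1:; next q becomes -2; next at j=0:; next q becomes -1; next at j=1:; next q becomes 0; next at j=2:; next q becomes 1; next at i=2:; next q becomes -3; next at j=0:; next q becomes -1; next at j=1:; next q becomes 1; next at j=2:; next q becomes 3; next at i=3:; next q becomes -4; next at j=0:; next q becomes -1; next at j=1:; next q becomes 2; next at j=2:; next q becomes 5; next at i=4:; next q becomes -5; next at j=0:; next q becomes -1; next at j=1:; next q becomes 3; next at j=2:; next q becomes 7; next final value 4 — matching result 4.
Checked all 192 inputs in the declared domain: the outputs agree on every one.
verdict: equivalent


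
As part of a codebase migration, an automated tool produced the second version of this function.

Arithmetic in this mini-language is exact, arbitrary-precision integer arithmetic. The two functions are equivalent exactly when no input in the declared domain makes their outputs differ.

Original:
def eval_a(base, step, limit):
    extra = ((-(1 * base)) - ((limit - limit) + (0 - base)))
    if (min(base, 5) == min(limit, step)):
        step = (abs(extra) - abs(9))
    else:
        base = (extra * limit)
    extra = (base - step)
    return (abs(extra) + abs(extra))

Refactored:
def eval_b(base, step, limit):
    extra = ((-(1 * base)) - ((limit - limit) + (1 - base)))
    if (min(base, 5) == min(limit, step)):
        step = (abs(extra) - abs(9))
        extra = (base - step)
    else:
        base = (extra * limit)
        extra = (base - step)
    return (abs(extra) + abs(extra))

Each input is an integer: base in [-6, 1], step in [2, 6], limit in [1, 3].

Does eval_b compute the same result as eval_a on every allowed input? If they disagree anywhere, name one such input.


Evaluate both at base=-6, step=2, limit=1.
eval_a: extra := 0 | (min(base, 5) == min(limit, step)): false | base := 0 | extra := -2 | result 4
eval_b: extra := -1 | (min(base, 5) == min(limit, step)): false | base := -1 | extra := -3 | result 6
4 vs 6 — the two versions disagree here.
verdict: not equivalent; witness: base=-6, step=2, limit=1


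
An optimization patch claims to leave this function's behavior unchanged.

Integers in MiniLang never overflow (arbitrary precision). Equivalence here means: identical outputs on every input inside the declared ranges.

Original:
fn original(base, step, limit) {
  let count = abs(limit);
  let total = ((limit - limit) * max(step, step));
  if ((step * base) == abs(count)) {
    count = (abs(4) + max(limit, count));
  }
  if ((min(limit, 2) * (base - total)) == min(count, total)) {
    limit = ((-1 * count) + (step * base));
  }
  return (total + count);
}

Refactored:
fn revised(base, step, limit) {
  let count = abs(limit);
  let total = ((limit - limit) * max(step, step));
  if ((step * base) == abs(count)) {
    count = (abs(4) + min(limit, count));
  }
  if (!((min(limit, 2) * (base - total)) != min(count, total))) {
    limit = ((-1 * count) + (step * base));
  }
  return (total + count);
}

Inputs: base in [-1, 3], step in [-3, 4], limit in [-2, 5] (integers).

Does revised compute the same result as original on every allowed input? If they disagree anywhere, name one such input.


base=-1, step=-2, limit=-2 yields 6 from original but 2 from revised.
verdict: not equivalent; witness: base=-1, step=-2, limit=-2


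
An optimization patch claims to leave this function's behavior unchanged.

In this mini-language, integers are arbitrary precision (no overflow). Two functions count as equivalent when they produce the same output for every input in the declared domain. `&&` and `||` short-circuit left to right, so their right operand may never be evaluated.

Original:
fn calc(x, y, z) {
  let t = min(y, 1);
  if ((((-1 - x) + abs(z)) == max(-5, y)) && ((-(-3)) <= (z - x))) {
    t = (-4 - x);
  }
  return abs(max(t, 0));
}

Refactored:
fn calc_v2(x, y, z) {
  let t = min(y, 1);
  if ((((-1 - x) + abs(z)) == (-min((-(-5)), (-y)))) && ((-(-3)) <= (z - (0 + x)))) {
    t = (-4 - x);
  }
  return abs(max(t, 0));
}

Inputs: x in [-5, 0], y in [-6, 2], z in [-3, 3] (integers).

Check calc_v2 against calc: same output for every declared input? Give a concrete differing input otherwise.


Equivalent — the differences include constant usage differs; and min/max/abs usage differs; and arithmetic usage differs, yet no declared input distinguishes the two.
Tracing x=0, y=0, z=2: calc: t becomes 0; next ((((-1 - x) + abs(z)) == max(-5, y)) && ((-(-3)) <= (z - x))) evaluates to false; next final value 0 | calc_v2: t becomes 0; next ((((-1 - x) + abs(z)) == (-min((-(-5)), (-y)))) && ((-(-3)) <= (z - (0 + x)))) evaluates to false; next final value 0 — matching result 0.
Across all 378 domain points the two functions coincide.
verdict: equivalent


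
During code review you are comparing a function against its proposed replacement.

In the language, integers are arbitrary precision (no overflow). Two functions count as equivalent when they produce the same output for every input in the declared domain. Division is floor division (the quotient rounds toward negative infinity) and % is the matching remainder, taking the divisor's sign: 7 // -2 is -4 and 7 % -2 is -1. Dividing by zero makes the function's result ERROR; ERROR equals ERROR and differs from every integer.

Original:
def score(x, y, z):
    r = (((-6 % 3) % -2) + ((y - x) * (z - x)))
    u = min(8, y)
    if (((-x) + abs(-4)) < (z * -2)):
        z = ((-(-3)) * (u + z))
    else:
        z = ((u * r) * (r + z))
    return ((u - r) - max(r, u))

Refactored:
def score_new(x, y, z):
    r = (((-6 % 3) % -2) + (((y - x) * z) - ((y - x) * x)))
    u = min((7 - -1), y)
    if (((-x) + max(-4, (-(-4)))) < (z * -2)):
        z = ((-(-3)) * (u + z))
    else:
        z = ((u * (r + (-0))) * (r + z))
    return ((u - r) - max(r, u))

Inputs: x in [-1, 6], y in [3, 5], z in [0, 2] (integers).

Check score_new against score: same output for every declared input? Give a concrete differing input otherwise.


The two versions differ — the changes include min/max/abs usage differs, and constant usage differs, and arithmetic usage differs.
As a probe, take x=3, y=3, z=2: score runs r := 0 | u := 3 | (((-x) + abs(-4)) < (z * -2)): false | z := 0 | result 0; score_new runs r := 0 | u := 3 | (((-x) + max(-4, (-(-4)))) < (z * -2)): false | z := 0 | result 0; both end at 0.
An exhaustive pass over the 72 declared inputs shows identical outputs.
verdict: equivalent


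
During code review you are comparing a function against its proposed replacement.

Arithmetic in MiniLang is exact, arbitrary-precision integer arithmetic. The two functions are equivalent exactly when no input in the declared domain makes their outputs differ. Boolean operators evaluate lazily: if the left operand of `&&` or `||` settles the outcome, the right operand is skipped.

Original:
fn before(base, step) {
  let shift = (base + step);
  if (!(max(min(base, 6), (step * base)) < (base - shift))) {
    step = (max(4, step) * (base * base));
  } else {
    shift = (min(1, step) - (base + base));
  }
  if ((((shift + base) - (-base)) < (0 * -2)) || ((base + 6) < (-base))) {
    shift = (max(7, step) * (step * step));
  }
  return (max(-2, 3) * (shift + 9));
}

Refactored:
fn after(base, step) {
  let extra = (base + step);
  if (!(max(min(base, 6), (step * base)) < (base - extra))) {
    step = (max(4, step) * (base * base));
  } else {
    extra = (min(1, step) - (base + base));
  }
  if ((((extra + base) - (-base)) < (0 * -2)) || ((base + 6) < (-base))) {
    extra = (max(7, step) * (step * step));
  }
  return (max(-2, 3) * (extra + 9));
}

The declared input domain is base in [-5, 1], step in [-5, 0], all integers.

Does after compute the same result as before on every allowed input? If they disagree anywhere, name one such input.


Behavior is preserved: although local variable names differ, the outputs never diverge.
Spot check at base=1, step=-5 — before: shift=-4, then (!(max(min(base, 6), (step * base)) < (base - shift))) is false, then shift=-7, then ((((shift + base) - (-base)) < (0 * -2)) || ((base + 6) < (-base))) is true, then shift=175, then returns 552. after: extra=-4, then (!(max(min(base, 6), (step * base)) < (base - extra))) is false, then extra=-7, then ((((extra + base) - (-base)) < (0 * -2)) || ((base + 6) < (-base))) is true, then extra=175, then returns 552. Both give 552.
Every one of the 42 inputs gives matching results.
verdict: equivalent


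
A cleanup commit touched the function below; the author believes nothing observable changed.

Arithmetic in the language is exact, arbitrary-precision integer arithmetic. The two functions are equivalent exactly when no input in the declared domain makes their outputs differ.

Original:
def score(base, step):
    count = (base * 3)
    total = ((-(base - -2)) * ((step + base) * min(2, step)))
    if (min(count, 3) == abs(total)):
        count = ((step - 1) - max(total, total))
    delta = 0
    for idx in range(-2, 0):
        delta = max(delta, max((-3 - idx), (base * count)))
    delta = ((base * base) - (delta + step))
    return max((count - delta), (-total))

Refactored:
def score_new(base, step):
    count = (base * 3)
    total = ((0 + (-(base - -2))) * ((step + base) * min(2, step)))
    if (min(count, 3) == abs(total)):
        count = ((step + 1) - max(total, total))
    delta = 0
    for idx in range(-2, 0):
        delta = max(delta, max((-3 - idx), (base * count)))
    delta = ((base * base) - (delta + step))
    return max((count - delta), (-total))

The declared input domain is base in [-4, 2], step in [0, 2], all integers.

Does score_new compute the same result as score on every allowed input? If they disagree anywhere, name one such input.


The rewrite breaks on base=0, step=0, where the results are 0 and 1.
score: count becomes 0; next total becomes 0; next (min(count, 3) == abs(total)) evaluates to true; next count becomes -1; next delta becomes 0; next at idx=-2:; next delta becomes 0; next at idx=-1:; next delta becomes 0; next delta becomes 0; next final value 0
score_new: count becomes 0; next total becomes 0; next (min(count, 3) == abs(total)) evaluates to true; next count becomes 1; next delta becomes 0; next at idx=-2:; next delta becomes 0; next at idx=-1:; next delta becomes 0; next delta becomes 0; next final value 1
verdict: not equivalent; witness: base=0, step=0


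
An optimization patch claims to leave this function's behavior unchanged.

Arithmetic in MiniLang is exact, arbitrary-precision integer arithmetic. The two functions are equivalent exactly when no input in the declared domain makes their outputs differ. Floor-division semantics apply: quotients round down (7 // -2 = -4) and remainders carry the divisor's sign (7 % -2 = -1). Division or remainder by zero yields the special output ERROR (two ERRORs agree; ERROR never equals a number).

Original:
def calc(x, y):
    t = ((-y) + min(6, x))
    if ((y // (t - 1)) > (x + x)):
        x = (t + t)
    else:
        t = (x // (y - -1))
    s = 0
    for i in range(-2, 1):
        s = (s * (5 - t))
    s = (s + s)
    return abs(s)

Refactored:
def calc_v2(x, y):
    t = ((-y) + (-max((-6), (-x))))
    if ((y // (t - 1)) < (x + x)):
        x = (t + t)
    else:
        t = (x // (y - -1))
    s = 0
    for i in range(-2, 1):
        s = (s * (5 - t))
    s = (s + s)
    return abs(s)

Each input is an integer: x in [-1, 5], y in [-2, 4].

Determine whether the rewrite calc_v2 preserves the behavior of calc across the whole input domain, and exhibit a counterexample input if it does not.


Evaluate both at x=-1, y=-1.
calc: t=0, then ((y // (t - 1)) > (x + x)) is true, then x=0, then s=0, then (i=-2), then s=0, then (i=-1), then s=0, then (i=0), then s=0, then s=0, then returns 0
calc_v2: t=0, then ((y // (t - 1)) < (x + x)) is false, then a zero divisor aborts: ERROR
0 != ERROR, so the rewrite changes behavior.
verdict: not equivalent; witness: x=-1, y=-1


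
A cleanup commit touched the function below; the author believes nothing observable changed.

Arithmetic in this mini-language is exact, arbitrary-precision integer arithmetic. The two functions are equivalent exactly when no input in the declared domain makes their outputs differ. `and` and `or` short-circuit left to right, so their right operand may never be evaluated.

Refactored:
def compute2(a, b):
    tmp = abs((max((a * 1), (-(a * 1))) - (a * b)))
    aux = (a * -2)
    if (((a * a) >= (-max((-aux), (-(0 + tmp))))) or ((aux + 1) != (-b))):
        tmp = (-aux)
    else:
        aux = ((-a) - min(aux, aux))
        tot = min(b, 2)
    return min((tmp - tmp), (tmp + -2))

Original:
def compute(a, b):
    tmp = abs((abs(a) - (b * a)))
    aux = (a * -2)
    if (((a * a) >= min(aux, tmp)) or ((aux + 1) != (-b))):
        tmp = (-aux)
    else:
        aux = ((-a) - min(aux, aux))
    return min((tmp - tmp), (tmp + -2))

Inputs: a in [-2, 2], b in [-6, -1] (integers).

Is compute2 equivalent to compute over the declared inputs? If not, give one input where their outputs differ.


Comparing the listings, the differences include: statement counts differ, local variable names differ, min/max/abs usage differs, constant usage differs, arithmetic usage differs.
Spot check at a=-2, b=-5 — compute: tmp becomes 8; next aux becomes 4; next (((a * a) >= min(aux, tmp)) or ((aux + 1) != (-b))) evaluates to true; next tmp becomes -4; next final value -6. compute2: tmp becomes 8; next aux becomes 4; next (((a * a) >= (-max((-aux), (-(0 + tmp))))) or ((aux + 1) != (-b))) evaluates to true; next tmp becomes -4; next final value -6. Both give -6.
An exhaustive pass over the 30 declared inputs shows identical outputs.
verdict: equivalent


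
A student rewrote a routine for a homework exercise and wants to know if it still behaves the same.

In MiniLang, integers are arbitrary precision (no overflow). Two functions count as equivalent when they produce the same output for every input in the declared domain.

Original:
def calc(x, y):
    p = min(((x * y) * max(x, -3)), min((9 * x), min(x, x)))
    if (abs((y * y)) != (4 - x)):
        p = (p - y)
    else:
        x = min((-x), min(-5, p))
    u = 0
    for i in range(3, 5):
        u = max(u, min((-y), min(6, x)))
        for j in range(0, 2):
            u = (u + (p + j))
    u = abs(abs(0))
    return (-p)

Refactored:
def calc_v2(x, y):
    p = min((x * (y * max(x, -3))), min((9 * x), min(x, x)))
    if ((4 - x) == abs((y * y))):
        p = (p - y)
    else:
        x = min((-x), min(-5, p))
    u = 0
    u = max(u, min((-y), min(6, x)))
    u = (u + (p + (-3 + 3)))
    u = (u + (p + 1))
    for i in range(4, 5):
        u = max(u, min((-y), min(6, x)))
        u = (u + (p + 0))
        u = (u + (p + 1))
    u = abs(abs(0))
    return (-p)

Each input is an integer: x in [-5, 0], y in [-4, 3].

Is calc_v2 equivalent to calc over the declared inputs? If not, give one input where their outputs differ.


There is a counterexample at x=-5, y=-4: 56 on one side, 60 on the other.
calc: p becomes -60; next (abs((y * y)) != (4 - x)) evaluates to true; next p becomes -56; next u becomes 0; next at i=3:; next u becomes 0; next at j=0:; next u becomes -56; next at j=1:; next u becomes -111; next at i=4:; next u becomes -5; next at j=0:; next u becomes -61; next at j=1:; next u becomes -116; next u becomes 0; next final value 56
calc_v2: p becomes -60; next ((4 - x) == abs((y * y))) evaluates to false; next x becomes -60; next u becomes 0; next u becomes 0; next u becomes -60; next u becomes -119; next at i=4:; next u becomes -60; next u becomes -120; next u becomes -179; next u becomes 0; next final value 60
verdict: not equivalent; witness: x=-5, y=-4


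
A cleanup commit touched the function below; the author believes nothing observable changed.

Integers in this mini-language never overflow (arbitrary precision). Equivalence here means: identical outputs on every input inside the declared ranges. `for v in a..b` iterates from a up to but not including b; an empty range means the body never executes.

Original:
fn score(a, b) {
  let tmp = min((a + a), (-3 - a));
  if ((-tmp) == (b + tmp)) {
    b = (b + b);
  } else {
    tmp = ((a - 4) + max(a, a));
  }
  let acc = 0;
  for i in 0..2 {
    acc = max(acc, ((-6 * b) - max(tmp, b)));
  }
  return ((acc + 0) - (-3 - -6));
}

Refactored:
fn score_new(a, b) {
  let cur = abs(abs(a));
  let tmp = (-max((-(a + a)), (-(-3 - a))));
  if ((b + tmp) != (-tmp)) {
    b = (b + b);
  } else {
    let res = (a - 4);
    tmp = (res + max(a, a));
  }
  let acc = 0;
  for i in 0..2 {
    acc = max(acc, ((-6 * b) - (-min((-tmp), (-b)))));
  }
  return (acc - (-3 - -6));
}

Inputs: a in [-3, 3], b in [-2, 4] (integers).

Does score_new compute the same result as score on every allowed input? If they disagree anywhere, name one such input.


Take a=-3, b=-2.
score: tmp=-6, then ((-tmp) == (b + tmp)) is false, then tmp=-10, then acc=0, then (i=0), then acc=14, then (i=1), then acc=14, then returns 11
score_new: cur=3, then tmp=-6, then ((b + tmp) != (-tmp)) is true, then b=-4, then acc=0, then (i=0), then acc=28, then (i=1), then acc=28, then returns 25
11 vs 25 — the two versions disagree here.
verdict: not equivalent; witness: a=-3, b=-2


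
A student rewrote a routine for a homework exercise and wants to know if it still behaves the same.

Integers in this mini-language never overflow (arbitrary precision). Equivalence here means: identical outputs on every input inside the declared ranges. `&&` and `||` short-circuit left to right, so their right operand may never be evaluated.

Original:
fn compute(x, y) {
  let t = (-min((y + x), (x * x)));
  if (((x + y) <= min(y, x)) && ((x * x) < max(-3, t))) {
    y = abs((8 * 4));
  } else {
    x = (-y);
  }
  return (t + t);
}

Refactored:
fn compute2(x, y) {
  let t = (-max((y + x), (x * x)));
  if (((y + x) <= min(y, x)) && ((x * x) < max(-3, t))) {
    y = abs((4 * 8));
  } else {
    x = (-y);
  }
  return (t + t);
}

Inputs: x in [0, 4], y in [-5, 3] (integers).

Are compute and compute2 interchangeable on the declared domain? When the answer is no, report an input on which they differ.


The rewrite breaks on x=0, y=-5, where the results are 10 and 0.
compute: t := 5 | (((x + y) <= min(y, x)) && ((x * x) < max(-3, t))): true | y := 32 | result 10
compute2: t := 0 | (((y + x) <= min(y, x)) && ((x * x) < max(-3, t))): false | x := 5 | result 0
verdict: not equivalent; witness: x=0, y=-5


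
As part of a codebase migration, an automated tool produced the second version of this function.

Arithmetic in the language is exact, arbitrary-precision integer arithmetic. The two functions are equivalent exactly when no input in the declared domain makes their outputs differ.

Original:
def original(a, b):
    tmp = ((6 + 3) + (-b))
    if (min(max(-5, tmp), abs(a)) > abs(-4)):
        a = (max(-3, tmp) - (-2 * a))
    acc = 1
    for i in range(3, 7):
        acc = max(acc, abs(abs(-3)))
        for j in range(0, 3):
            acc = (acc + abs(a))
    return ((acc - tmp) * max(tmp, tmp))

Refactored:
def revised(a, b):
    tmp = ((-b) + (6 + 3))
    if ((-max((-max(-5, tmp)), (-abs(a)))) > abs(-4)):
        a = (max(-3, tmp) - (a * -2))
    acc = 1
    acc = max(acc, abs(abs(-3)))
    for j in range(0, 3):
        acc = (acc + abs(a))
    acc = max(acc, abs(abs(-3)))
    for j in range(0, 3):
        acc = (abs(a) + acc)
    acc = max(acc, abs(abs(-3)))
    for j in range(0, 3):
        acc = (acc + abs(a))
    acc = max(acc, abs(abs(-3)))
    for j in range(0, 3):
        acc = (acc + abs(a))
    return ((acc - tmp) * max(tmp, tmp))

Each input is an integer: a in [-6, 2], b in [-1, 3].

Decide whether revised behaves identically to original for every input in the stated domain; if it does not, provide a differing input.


Comparing the listings, the differences include: statement counts differ, min/max/abs usage differs, constant usage differs, loop structure differs, local variable names differ, arithmetic usage differs.
One worked example (a=0, b=-1) — original: tmp=10, then (min(max(-5, tmp), abs(a)) > abs(-4)) is false, then acc=1, then (i=3), then acc=3, then (j=0), then acc=3, then (j=1), then acc=3, then (j=2), then acc=3, then (i=4), then acc=3, then (j=0), then acc=3, then (j=1), then acc=3, then (j=2), then acc=3, then (i=5), then acc=3, then (j=0), then acc=3, then (j=1), then acc=3, then (j=2), then acc=3, then (i=6), then acc=3, then (j=0), then acc=3, then (j=1), then acc=3, then (j=2), then acc=3, then returns -70; revised: tmp=10, then ((-max((-max(-5, tmp)), (-abs(a)))) > abs(-4)) is false, then acc=1, then acc=3, then (j=0), then acc=3, then (j=1), then acc=3, then (j=2), then acc=3, then acc=3, then (j=0), then acc=3, then (j=1), then acc=3, then (j=2), then acc=3, then acc=3, then (j=0), then acc=3, then (j=1), then acc=3, then (j=2), then acc=3, then acc=3, then (j=0), then acc=3, then (j=1), then acc=3, then (j=2), then acc=3, then returns -70; agreement on -70.
An exhaustive pass over the 45 declared inputs shows identical outputs.
verdict: equivalent
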